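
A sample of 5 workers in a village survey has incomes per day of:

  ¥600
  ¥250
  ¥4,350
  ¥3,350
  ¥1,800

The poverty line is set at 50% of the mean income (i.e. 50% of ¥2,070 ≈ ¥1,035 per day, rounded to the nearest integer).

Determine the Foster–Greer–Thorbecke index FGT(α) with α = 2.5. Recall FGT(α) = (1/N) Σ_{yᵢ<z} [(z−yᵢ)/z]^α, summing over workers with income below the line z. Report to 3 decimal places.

Below the line: ¥250, ¥600 (q = 2 of N = 5).
Relative gaps: (1035−250)/1035 = 0.7585; (1035−600)/1035 = 0.4203.
Raised to α = 2.5: 0.50098; 0.11452.
Sum = 0.615501; FGT(2.5) = 0.615501 / 5 = 0.123.

0.123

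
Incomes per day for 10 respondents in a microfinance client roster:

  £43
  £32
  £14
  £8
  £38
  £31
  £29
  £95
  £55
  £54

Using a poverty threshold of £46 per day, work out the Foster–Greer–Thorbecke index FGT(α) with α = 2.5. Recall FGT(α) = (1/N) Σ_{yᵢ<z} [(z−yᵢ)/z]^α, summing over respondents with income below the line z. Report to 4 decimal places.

Below z: £8, £14, £29, £31, £32, £38, £43 (q = 7 of N = 10).
Gap ratios (z−y)/z: (46−8)/46 = 0.8261; (46−14)/46 = 0.6957; (46−29)/46 = 0.3696; (46−31)/46 = 0.3261; (46−32)/46 = 0.3043; (46−38)/46 = 0.1739; (46−43)/46 = 0.0652.
Raised to α = 2.5: 0.62025; 0.40363; 0.08303; 0.06072; 0.05110; 0.01261; 0.00109.
Sum = 1.232423; FGT(2.5) = 1.232423 / 10 = 0.1232.

0.1232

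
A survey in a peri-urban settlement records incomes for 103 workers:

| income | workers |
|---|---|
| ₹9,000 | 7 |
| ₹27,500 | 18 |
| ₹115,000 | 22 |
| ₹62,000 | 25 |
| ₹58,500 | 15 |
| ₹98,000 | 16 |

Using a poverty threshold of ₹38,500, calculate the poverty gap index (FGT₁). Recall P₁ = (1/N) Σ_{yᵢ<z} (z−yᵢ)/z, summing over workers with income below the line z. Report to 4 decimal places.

0.1020

Below z: 7×₹9,000, 18×₹27,500 (q = 25 of N = 103).
Gap ratios (z−y)/z: (38500−9000)/38500 = 0.7662 (×7); (38500−27500)/38500 = 0.2857 (×18).
Sum of shortfalls = 10.506494; P₁ averages over all N: 10.506494 / 103 = 0.1020.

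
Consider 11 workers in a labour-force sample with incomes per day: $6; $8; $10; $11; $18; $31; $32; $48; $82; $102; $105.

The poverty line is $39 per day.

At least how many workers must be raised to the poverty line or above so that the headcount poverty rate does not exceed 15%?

7 of the 11 workers are poor, so H = 7/11 = 0.636.
A headcount ratio of at most 15% allows at most ⌊0.15 × 11⌋ = 1 poor workers.
So at least 7 − 1 = 6 must be lifted.

6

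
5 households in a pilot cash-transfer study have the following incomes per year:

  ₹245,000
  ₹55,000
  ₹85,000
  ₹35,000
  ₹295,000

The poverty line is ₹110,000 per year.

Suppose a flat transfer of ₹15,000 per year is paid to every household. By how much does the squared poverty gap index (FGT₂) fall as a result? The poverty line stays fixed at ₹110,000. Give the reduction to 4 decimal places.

Before: below the line — ₹35,000, ₹55,000, ₹85,000; squared poverty gap index (FGT₂) = 0.153306.
After the ₹15,000 transfer: below the line — ₹50,000, ₹70,000, ₹100,000; squared poverty gap index (FGT₂) = 0.087603.
Reduction = 0.153306 − 0.087603 = 0.0657.

0.0657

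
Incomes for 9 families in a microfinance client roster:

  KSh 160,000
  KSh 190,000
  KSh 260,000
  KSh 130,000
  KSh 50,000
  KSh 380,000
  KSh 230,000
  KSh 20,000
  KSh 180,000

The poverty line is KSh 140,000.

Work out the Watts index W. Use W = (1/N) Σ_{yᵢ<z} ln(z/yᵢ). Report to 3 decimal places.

0.339

Below z: KSh 20,000, KSh 50,000, KSh 130,000 (q = 3 of N = 9).
Log shortfalls: ln(140000/20000) = 1.9459; ln(140000/50000) = 1.0296; ln(140000/130000) = 0.0741.
W = 3.049638 / 9 = 0.339.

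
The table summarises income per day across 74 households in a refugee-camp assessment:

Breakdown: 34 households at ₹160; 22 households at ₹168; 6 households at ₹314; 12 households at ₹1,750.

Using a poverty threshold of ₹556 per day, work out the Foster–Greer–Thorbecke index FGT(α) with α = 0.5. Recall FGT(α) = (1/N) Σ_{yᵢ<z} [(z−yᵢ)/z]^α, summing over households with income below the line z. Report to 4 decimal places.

0.6896

Incomes under z: 34×₹160, 22×₹168, 6×₹314 (q = 62 of N = 74).
Shortfall ratios: (556−160)/556 = 0.7122 (×34); (556−168)/556 = 0.6978 (×22); (556−314)/556 = 0.4353 (×6).
Raised to α = 0.5: 0.84394 (×34); 0.83537 (×22); 0.65974 (×6).
Sum = 51.030409; FGT(0.5) = 51.030409 / 74 = 0.6896.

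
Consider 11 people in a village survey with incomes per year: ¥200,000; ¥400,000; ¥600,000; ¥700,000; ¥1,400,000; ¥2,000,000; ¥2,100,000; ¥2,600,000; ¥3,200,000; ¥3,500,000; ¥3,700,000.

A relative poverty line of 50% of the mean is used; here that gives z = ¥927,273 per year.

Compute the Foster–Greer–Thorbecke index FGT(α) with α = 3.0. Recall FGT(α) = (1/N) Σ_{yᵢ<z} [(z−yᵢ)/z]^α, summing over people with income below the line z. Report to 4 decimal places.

Below the line: ¥200,000, ¥400,000, ¥600,000, ¥700,000 (q = 4 of N = 11).
Relative gaps: (927273−200000)/927273 = 0.7843; (927273−400000)/927273 = 0.5686; (927273−600000)/927273 = 0.3529; (927273−700000)/927273 = 0.2451.
Raised to α = 3.0: 0.48247; 0.18386; 0.04397; 0.01472.
Sum = 0.725017; FGT(3.0) = 0.725017 / 11 = 0.0659.

0.0659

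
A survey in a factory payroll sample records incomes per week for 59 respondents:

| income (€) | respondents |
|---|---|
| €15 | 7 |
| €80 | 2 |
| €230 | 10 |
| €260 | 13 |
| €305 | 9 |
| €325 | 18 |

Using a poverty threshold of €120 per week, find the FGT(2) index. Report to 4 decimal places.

Poor units: 7×€15, 2×€80 (q = 9 of N = 59).
Relative gaps: (120−15)/120 = 0.8750 (×7); (120−80)/120 = 0.3333 (×2).
Squared: 0.7656 (×7); 0.1111 (×2).
Sum = 5.581597; P₂ = 5.581597 / 59 = 0.0946.

0.0946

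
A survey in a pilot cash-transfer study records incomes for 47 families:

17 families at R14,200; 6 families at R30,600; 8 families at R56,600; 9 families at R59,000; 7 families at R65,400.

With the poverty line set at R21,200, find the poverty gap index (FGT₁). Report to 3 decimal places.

Below the line: 17×R14,200 (q = 17 of N = 47).
Gap ratios (z−y)/z: (21200−14200)/21200 = 0.3302 (×17).
Σ = 5.613208. Dividing by the full population N = 47 gives P₁ = 0.119.

0.119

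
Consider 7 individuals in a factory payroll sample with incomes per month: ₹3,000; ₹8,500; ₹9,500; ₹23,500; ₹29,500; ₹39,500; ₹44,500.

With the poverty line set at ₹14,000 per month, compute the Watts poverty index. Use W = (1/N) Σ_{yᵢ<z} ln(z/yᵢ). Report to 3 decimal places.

0.347

Below the line: ₹3,000, ₹8,500, ₹9,500 (q = 3 of N = 7).
Log gaps: ln(14000/3000) = 1.5404; ln(14000/8500) = 0.4990; ln(14000/9500) = 0.3878.
W = 2.427202 / 7 = 0.347.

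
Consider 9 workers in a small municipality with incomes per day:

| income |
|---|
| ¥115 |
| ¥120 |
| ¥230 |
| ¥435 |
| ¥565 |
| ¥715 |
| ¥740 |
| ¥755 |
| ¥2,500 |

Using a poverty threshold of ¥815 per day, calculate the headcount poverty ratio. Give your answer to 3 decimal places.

8 of the 9 workers have income below ¥815.
H = 8/9 = 0.889.

0.889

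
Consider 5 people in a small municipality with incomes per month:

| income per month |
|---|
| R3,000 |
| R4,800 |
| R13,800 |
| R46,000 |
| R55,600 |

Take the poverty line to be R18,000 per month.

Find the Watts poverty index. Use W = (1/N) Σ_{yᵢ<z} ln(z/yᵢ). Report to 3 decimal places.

Incomes under z: R3,000, R4,800, R13,800 (q = 3 of N = 5).
Log shortfalls: ln(18000/3000) = 1.7918; ln(18000/4800) = 1.3218; ln(18000/13800) = 0.2657.
W = 3.379218 / 5 = 0.676.

0.676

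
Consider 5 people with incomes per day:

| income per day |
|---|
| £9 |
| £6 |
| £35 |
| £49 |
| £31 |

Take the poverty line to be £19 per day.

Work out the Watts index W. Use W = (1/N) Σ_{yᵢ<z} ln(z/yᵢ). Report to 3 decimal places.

Poor units: £6, £9 (q = 2 of N = 5).
ln(z/y) terms: ln(19/6) = 1.1527; ln(19/9) = 0.7472.
W = 1.899894 / 5 = 0.380.

0.380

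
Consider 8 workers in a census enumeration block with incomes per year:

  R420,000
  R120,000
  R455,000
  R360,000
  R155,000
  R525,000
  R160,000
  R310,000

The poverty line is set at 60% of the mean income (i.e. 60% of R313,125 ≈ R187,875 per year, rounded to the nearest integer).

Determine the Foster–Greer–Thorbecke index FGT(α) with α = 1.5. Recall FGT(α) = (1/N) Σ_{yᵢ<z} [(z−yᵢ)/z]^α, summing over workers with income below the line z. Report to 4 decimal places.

0.0434

Incomes under z: R120,000, R155,000, R160,000 (q = 3 of N = 8).
Shortfall ratios: (187875−120000)/187875 = 0.3613; (187875−155000)/187875 = 0.1750; (187875−160000)/187875 = 0.1484.
Raised to α = 1.5: 0.21715; 0.07320; 0.05715.
Sum = 0.347498; FGT(1.5) = 0.347498 / 8 = 0.0434.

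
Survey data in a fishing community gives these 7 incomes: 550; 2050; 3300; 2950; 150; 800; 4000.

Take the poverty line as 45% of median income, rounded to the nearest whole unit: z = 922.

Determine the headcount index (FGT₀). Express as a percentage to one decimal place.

42.9%

3 of the 7 people have income below 922.
H = 3/7 = 42.9%.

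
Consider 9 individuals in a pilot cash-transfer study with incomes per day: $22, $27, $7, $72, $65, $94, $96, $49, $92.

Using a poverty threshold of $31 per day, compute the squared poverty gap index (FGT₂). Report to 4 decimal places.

0.0778

Below the line: $7, $22, $27 (q = 3 of N = 9).
Gap ratios (z−y)/z: (31−7)/31 = 0.7742; (31−22)/31 = 0.2903; (31−27)/31 = 0.1290.
Squared: 0.5994; 0.0843; 0.0166.
Sum = 0.700312; P₂ = 0.700312 / 9 = 0.0778.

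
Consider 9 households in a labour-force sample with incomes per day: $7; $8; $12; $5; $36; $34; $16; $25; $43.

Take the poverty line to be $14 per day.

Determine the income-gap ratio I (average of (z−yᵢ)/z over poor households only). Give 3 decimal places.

0.429

Below z: $5, $7, $8, $12 (q = 4 of N = 9).
Relative gaps: 0.6429, 0.5000, 0.4286, 0.1429; sum = 1.714286.
The income-gap ratio divides by q (the poor only): 1.714286 / 4 = 0.429.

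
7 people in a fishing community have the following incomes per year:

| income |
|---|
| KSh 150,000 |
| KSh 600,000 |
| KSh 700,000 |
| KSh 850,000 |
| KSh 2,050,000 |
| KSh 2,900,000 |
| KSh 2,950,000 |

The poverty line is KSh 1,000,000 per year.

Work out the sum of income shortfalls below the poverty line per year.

KSh 1,700,000

Below z: KSh 150,000, KSh 600,000, KSh 700,000, KSh 850,000 (q = 4 of N = 7).
Individual gaps: 1000000−150000 = 850000; 1000000−600000 = 400000; 1000000−700000 = 300000; 1000000−850000 = 150000.
Aggregate gap = KSh 1,700,000.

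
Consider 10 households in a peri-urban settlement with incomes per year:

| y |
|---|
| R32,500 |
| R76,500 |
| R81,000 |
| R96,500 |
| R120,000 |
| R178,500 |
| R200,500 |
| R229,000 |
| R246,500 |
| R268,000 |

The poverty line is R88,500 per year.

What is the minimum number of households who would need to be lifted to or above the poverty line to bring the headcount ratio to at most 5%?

Currently q = 3 of N = 10 are below the line (H = 0.300).
A headcount ratio of at most 5% allows at most ⌊0.05 × 10⌋ = 0 poor households.
So at least 3 − 0 = 3 must be lifted.

3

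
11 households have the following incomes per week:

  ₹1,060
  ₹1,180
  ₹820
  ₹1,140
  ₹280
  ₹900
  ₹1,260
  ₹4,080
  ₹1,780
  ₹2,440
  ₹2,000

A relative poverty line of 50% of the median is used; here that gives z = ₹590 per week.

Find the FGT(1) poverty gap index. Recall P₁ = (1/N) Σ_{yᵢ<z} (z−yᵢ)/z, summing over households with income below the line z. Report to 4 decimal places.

Poor units: ₹280 (q = 1 of N = 11).
Gap ratios (z−y)/z: (590−280)/590 = 0.5254.
Sum of shortfalls = 0.525424; P₁ averages over all N: 0.525424 / 11 = 0.0478.

0.0478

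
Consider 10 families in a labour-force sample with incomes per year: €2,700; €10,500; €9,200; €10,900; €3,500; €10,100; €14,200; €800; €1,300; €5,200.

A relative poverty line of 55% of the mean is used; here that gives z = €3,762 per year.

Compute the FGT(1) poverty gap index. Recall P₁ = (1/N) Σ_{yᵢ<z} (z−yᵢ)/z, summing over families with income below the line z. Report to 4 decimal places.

Below z: €800, €1,300, €2,700, €3,500 (q = 4 of N = 10).
Relative gaps: (3762−800)/3762 = 0.7873; (3762−1300)/3762 = 0.6544; (3762−2700)/3762 = 0.2823; (3762−3500)/3762 = 0.0696.
Σ = 1.793727. Dividing by the full population N = 10 gives P₁ = 0.1794.

0.1794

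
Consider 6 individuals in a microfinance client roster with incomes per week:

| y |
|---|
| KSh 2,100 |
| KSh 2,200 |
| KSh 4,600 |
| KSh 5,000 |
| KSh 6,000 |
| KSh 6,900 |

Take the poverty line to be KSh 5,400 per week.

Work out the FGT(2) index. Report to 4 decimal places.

Below z: KSh 2,100, KSh 2,200, KSh 4,600, KSh 5,000 (q = 4 of N = 6).
Gap ratios (z−y)/z: (5400−2100)/5400 = 0.6111; (5400−2200)/5400 = 0.5926; (5400−4600)/5400 = 0.1481; (5400−5000)/5400 = 0.0741.
Squared: 0.3735; 0.3512; 0.0219; 0.0055.
Sum = 0.752058; P₂ = 0.752058 / 6 = 0.1253.

0.1253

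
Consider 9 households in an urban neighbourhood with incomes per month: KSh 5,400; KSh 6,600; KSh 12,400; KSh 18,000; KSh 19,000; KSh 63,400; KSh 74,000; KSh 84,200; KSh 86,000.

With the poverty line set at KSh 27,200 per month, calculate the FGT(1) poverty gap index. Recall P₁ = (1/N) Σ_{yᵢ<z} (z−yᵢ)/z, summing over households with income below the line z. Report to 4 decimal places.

0.3047

Incomes under z: KSh 5,400, KSh 6,600, KSh 12,400, KSh 18,000, KSh 19,000 (q = 5 of N = 9).
Normalized shortfalls: (27200−5400)/27200 = 0.8015; (27200−6600)/27200 = 0.7574; (27200−12400)/27200 = 0.5441; (27200−18000)/27200 = 0.3382; (27200−19000)/27200 = 0.3015.
Sum of shortfalls = 2.742647; P₁ averages over all N: 2.742647 / 9 = 0.3047.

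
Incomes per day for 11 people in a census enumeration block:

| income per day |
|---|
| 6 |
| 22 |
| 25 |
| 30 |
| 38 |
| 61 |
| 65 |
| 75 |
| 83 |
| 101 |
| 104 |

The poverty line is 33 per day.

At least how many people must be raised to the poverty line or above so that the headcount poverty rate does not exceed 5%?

Currently q = 4 of N = 11 are below the line (H = 0.364).
A headcount ratio of at most 5% allows at most ⌊0.05 × 11⌋ = 0 poor people.
So at least 4 − 0 = 4 must be lifted.

4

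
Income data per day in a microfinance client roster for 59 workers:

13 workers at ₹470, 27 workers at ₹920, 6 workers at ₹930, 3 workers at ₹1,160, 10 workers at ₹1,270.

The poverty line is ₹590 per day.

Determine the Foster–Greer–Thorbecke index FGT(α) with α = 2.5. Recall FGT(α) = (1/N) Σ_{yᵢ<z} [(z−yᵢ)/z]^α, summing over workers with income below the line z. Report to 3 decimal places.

0.004

Below z: 13×₹470 (q = 13 of N = 59).
Relative gaps: (590−470)/590 = 0.2034 (×13).
Raised to α = 2.5: 0.01866 (×13).
Sum = 0.242531; FGT(2.5) = 0.242531 / 59 = 0.004.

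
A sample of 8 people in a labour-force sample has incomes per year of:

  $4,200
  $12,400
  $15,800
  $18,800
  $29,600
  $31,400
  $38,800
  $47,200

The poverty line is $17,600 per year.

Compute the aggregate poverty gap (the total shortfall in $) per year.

$20,400

Below the line: $4,200, $12,400, $15,800 (q = 3 of N = 8).
Individual gaps: 17600−4200 = 13400; 17600−12400 = 5200; 17600−15800 = 1800.
Aggregate gap = $20,400.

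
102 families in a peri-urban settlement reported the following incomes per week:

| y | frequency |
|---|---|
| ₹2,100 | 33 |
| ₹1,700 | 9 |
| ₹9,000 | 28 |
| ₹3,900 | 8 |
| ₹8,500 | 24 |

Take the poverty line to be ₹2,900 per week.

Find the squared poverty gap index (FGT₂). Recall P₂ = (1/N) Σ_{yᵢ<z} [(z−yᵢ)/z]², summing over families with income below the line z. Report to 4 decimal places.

Poor units: 9×₹1,700, 33×₹2,100 (q = 42 of N = 102).
Normalized shortfalls: (2900−1700)/2900 = 0.4138 (×9); (2900−2100)/2900 = 0.2759 (×33).
Squared: 0.1712 (×9); 0.0761 (×33).
Sum = 4.052319; P₂ = 4.052319 / 102 = 0.0397.

0.0397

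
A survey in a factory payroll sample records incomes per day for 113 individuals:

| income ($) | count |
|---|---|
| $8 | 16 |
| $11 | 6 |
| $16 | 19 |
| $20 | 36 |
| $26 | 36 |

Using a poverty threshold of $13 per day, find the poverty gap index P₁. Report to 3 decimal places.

Below z: 16×$8, 6×$11 (q = 22 of N = 113).
Gap ratios (z−y)/z: (13−8)/13 = 0.3846 (×16); (13−11)/13 = 0.1538 (×6).
Sum of shortfalls = 7.076923; P₁ averages over all N: 7.076923 / 113 = 0.063.

0.063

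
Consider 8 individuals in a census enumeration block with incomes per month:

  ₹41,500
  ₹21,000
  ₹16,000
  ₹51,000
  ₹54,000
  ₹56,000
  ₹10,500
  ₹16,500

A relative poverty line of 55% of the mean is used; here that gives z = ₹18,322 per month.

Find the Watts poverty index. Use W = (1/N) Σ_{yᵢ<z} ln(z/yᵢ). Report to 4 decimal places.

Below the line: ₹10,500, ₹16,000, ₹16,500 (q = 3 of N = 8).
Log shortfalls: ln(18322/10500) = 0.5567; ln(18322/16000) = 0.1355; ln(18322/16500) = 0.1047.
W = 0.796983 / 8 = 0.0996.

0.0996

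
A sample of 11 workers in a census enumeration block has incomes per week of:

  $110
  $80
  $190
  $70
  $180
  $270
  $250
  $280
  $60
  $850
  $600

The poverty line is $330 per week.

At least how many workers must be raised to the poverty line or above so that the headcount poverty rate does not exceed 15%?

8

9 of the 11 workers are poor, so H = 9/11 = 0.818.
A headcount ratio of at most 15% allows at most ⌊0.15 × 11⌋ = 1 poor workers.
So at least 9 − 1 = 8 must be lifted.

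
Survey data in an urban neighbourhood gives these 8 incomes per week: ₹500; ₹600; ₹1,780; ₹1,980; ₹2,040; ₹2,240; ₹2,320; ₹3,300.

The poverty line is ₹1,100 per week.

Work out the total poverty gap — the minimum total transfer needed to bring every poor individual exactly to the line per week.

₹1,100

Below the line: ₹500, ₹600 (q = 2 of N = 8).
Individual gaps: 1100−500 = 600; 1100−600 = 500.
Aggregate gap = ₹1,100.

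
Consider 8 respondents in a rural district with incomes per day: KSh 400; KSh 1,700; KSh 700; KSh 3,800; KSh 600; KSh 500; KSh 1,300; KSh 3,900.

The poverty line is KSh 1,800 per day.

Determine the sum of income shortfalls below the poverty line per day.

KSh 5,600

Poor units: KSh 400, KSh 500, KSh 600, KSh 700, KSh 1,300, KSh 1,700 (q = 6 of N = 8).
Individual gaps: 1800−400 = 1400; 1800−500 = 1300; 1800−600 = 1200; 1800−700 = 1100; 1800−1300 = 500; 1800−1700 = 100.
Aggregate gap = KSh 5,600.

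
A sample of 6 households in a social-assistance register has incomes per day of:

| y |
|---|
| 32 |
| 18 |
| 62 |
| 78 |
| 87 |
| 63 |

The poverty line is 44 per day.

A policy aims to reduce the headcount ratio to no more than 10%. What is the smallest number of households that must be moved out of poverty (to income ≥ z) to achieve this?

2

2 of the 6 households are poor, so H = 2/6 = 0.333.
A headcount ratio of at most 10% allows at most ⌊0.10 × 6⌋ = 0 poor households.
So at least 2 − 0 = 2 must be lifted.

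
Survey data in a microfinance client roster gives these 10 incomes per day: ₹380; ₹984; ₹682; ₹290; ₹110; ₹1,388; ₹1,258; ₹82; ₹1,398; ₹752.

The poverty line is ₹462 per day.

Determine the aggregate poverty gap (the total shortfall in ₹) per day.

₹986

Incomes under z: ₹82, ₹110, ₹290, ₹380 (q = 4 of N = 10).
Individual gaps: 462−82 = 380; 462−110 = 352; 462−290 = 172; 462−380 = 82.
Aggregate gap = ₹986.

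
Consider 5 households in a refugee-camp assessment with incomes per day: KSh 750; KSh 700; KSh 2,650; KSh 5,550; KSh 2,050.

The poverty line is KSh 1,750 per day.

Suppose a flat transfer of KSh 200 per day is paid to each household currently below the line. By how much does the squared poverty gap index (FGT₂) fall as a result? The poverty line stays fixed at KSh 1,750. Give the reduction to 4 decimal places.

0.0483

Before: below the line — KSh 700, KSh 750; squared poverty gap index (FGT₂) = 0.137306.
After the KSh 200 transfer: below the line — KSh 900, KSh 950; squared poverty gap index (FGT₂) = 0.088980.
Reduction = 0.137306 − 0.088980 = 0.0483.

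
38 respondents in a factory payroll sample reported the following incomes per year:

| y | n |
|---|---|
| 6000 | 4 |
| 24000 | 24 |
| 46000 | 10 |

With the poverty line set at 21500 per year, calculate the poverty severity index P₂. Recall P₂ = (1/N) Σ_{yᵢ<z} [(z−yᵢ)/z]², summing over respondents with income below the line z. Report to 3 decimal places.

0.055

Poor units: 4×6000 (q = 4 of N = 38).
Normalized shortfalls: (21500−6000)/21500 = 0.7209 (×4).
Squared: 0.5197 (×4).
Sum = 2.078962; P₂ = 2.078962 / 38 = 0.055.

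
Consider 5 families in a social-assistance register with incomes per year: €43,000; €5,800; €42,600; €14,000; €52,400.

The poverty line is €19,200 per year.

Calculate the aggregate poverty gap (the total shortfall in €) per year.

€18,600

Below the line: €5,800, €14,000 (q = 2 of N = 5).
Individual gaps: 19200−5800 = 13400; 19200−14000 = 5200.
Aggregate gap = €18,600.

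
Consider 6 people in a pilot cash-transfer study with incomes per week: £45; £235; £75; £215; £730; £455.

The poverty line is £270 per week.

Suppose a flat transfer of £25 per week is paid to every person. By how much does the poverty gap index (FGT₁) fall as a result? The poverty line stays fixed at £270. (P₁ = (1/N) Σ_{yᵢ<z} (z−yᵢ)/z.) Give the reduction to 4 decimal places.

Before: below the line — £45, £75, £215, £235; poverty gap index (FGT₁) = 0.314815.
After the £25 transfer: below the line — £70, £100, £240, £260; poverty gap index (FGT₁) = 0.253086.
Reduction = 0.314815 − 0.253086 = 0.0617.

0.0617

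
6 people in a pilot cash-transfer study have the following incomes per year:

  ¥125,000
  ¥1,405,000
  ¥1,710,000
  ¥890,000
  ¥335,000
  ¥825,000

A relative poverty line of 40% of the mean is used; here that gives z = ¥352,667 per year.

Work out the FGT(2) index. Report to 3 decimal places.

0.070

Below the line: ¥125,000, ¥335,000 (q = 2 of N = 6).
Gap ratios (z−y)/z: (352667−125000)/352667 = 0.6456; (352667−335000)/352667 = 0.0501.
Squared: 0.4167; 0.0025.
Sum = 0.419255; P₂ = 0.419255 / 6 = 0.070.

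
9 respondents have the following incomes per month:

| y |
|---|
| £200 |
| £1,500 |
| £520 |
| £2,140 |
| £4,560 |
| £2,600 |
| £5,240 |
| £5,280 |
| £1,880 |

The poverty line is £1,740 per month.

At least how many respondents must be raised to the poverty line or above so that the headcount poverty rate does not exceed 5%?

3

Currently q = 3 of N = 9 are below the line (H = 0.333).
A headcount ratio of at most 5% allows at most ⌊0.05 × 9⌋ = 0 poor respondents.
So at least 3 − 0 = 3 must be lifted.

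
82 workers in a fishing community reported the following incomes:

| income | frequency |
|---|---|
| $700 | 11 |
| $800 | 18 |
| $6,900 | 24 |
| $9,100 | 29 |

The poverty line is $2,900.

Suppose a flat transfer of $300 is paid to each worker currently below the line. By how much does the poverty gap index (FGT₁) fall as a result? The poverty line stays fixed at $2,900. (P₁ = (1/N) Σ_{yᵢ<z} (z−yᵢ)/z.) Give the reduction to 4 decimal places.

Before: below the line — 11×$700, 18×$800; poverty gap index (FGT₁) = 0.260723.
After the $300 transfer: below the line — 11×$1,000, 18×$1,100; poverty gap index (FGT₁) = 0.224138.
Reduction = 0.260723 − 0.224138 = 0.0366.

0.0366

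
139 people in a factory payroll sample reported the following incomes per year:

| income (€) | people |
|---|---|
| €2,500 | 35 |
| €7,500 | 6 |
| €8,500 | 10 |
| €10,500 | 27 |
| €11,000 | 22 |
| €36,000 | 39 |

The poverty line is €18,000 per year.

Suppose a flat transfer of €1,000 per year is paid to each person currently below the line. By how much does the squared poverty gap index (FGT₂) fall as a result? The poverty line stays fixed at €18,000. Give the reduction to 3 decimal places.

Before: below the line — 35×€2,500, 6×€7,500, 10×€8,500, 27×€10,500, 22×€11,000; squared poverty gap index (FGT₂) = 0.27910.
After the €1,000 transfer: below the line — 35×€3,500, 6×€8,500, 10×€9,500, 27×€11,500, 22×€12,000; squared poverty gap index (FGT₂) = 0.23438.
Reduction = 0.27910 − 0.23438 = 0.045.

0.045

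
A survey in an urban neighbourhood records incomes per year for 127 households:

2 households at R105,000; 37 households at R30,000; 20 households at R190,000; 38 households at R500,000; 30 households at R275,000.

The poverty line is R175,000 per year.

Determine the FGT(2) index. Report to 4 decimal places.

Incomes under z: 37×R30,000, 2×R105,000 (q = 39 of N = 127).
Normalized shortfalls: (175000−30000)/175000 = 0.8286 (×37); (175000−105000)/175000 = 0.4000 (×2).
Squared: 0.6865 (×37); 0.1600 (×2).
Sum = 25.721633; P₂ = 25.721633 / 127 = 0.2025.

0.2025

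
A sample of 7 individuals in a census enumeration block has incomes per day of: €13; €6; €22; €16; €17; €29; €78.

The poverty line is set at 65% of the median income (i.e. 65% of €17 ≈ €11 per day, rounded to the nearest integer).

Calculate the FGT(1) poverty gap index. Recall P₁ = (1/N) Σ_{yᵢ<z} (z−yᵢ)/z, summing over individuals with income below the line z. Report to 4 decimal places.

Below z: €6 (q = 1 of N = 7).
Gap ratios (z−y)/z: (11−6)/11 = 0.4545.
Sum of shortfalls = 0.454545; P₁ averages over all N: 0.454545 / 7 = 0.0649.

0.0649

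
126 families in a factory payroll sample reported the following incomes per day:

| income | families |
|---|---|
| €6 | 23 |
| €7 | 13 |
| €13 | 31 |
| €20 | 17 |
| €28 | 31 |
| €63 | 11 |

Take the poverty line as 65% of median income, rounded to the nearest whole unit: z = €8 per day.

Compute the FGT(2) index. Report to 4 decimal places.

0.0130

Incomes under z: 23×€6, 13×€7 (q = 36 of N = 126).
Shortfall ratios: (8−6)/8 = 0.2500 (×23); (8−7)/8 = 0.1250 (×13).
Squared: 0.0625 (×23); 0.0156 (×13).
Sum = 1.640625; P₂ = 1.640625 / 126 = 0.0130.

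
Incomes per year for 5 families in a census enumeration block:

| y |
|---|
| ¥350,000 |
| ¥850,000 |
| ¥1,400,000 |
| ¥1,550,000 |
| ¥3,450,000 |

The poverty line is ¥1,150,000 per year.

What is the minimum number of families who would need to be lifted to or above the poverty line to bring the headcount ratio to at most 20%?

Currently q = 2 of N = 5 are below the line (H = 0.400).
A headcount ratio of at most 20% allows at most ⌊0.20 × 5⌋ = 1 poor families.
So at least 2 − 1 = 1 must be lifted.

1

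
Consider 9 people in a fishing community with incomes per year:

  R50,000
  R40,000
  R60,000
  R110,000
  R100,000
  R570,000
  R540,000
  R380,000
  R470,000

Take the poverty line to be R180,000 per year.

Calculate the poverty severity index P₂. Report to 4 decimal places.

Below z: R40,000, R50,000, R60,000, R100,000, R110,000 (q = 5 of N = 9).
Gap ratios (z−y)/z: (180000−40000)/180000 = 0.7778; (180000−50000)/180000 = 0.7222; (180000−60000)/180000 = 0.6667; (180000−100000)/180000 = 0.4444; (180000−110000)/180000 = 0.3889.
Squared: 0.6049; 0.5216; 0.4444; 0.1975; 0.1512.
Sum = 1.919753; P₂ = 1.919753 / 9 = 0.2133.

0.2133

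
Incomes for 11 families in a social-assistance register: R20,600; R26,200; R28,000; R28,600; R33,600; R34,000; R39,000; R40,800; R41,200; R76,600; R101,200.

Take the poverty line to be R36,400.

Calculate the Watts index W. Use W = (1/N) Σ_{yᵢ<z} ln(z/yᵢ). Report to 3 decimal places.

Poor units: R20,600, R26,200, R28,000, R28,600, R33,600, R34,000 (q = 6 of N = 11).
Log gaps: ln(36400/20600) = 0.5693; ln(36400/26200) = 0.3288; ln(36400/28000) = 0.2624; ln(36400/28600) = 0.2412; ln(36400/33600) = 0.0800; ln(36400/34000) = 0.0682.
W = 1.549864 / 11 = 0.141.

0.141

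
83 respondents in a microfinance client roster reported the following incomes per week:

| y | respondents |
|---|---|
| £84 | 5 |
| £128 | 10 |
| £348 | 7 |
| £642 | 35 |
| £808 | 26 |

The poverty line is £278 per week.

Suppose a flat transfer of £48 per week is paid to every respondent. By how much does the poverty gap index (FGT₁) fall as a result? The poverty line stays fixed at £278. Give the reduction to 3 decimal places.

Before: below the line — 5×£84, 10×£128; poverty gap index (FGT₁) = 0.10705.
After the £48 transfer: below the line — 5×£132, 10×£176; poverty gap index (FGT₁) = 0.07584.
Reduction = 0.10705 − 0.07584 = 0.031.

0.031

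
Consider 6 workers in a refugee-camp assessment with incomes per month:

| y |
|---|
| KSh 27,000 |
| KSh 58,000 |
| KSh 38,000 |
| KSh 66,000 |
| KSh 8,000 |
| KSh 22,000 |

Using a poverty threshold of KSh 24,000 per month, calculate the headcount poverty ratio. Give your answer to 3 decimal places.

0.333

2 of the 6 workers have income below KSh 24,000.
H = 2/6 = 0.333.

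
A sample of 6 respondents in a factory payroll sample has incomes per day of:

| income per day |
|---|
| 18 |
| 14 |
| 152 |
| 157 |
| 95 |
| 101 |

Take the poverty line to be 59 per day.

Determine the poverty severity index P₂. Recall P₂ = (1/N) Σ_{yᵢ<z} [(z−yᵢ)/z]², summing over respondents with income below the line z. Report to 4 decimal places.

0.1774

Incomes under z: 14, 18 (q = 2 of N = 6).
Normalized shortfalls: (59−14)/59 = 0.7627; (59−18)/59 = 0.6949.
Squared: 0.5817; 0.4829.
Sum = 1.064637; P₂ = 1.064637 / 6 = 0.1774.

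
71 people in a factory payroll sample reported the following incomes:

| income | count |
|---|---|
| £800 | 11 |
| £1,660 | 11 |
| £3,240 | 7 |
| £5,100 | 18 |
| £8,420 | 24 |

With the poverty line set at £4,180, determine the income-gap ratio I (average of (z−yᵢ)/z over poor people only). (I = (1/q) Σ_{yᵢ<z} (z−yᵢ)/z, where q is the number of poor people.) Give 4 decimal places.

Incomes under z: 11×£800, 11×£1,660, 7×£3,240 (q = 29 of N = 71).
Relative gaps: 0.8086 (×11), 0.6029 (×11), 0.2249 (×7); sum = 17.100478.
I averages over the q = 29 poor units only: 17.100478 / 29 = 0.5897.

0.5897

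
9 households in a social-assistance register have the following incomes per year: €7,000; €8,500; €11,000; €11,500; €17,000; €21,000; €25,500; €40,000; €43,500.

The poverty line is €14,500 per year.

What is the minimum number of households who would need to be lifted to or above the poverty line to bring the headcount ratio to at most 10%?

4

Currently q = 4 of N = 9 are below the line (H = 0.444).
A headcount ratio of at most 10% allows at most ⌊0.10 × 9⌋ = 0 poor households.
So at least 4 − 0 = 4 must be lifted.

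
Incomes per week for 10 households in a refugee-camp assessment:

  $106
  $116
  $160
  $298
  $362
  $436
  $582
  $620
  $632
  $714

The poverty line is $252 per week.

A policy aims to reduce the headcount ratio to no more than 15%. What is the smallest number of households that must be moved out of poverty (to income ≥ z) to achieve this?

Currently q = 3 of N = 10 are below the line (H = 0.300).
A headcount ratio of at most 15% allows at most ⌊0.15 × 10⌋ = 1 poor households.
So at least 3 − 1 = 2 must be lifted.

2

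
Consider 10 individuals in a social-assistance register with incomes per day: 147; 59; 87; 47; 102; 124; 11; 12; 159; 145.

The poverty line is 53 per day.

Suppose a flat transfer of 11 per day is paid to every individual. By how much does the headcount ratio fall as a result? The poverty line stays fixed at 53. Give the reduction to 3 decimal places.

0.100

Before: below the line — 11, 12, 47; headcount ratio = 0.30000.
After the 11 transfer: below the line — 22, 23; headcount ratio = 0.20000.
Reduction = 0.30000 − 0.20000 = 0.100.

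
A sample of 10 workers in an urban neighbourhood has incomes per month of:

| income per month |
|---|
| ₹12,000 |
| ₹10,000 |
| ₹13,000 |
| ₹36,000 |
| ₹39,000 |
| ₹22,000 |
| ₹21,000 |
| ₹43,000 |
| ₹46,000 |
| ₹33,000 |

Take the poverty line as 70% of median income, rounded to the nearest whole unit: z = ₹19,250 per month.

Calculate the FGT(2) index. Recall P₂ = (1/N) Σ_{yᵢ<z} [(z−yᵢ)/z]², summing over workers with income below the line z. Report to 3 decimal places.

Below z: ₹10,000, ₹12,000, ₹13,000 (q = 3 of N = 10).
Relative gaps: (19250−10000)/19250 = 0.4805; (19250−12000)/19250 = 0.3766; (19250−13000)/19250 = 0.3247.
Squared: 0.2309; 0.1418; 0.1054.
Sum = 0.478158; P₂ = 0.478158 / 10 = 0.048.

0.048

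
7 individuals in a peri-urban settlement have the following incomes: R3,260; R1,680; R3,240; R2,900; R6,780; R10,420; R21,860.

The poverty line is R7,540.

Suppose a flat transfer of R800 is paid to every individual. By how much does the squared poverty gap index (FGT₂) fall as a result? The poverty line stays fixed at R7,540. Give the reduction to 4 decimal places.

0.0717

Before: below the line — R1,680, R2,900, R3,240, R3,260, R6,780; squared poverty gap index (FGT₂) = 0.234332.
After the R800 transfer: below the line — R2,480, R3,700, R4,040, R4,060; squared poverty gap index (FGT₂) = 0.162603.
Reduction = 0.234332 − 0.162603 = 0.0717.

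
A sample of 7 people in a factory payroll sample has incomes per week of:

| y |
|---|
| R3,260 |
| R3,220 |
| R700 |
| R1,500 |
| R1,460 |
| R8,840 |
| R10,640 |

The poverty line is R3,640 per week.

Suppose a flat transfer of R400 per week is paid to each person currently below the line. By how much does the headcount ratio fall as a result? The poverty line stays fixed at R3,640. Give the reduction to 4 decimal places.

0.1429

Before: below the line — R700, R1,460, R1,500, R3,220, R3,260; headcount ratio = 0.714286.
After the R400 transfer: below the line — R1,100, R1,860, R1,900, R3,620; headcount ratio = 0.571429.
Reduction = 0.714286 − 0.571429 = 0.1429.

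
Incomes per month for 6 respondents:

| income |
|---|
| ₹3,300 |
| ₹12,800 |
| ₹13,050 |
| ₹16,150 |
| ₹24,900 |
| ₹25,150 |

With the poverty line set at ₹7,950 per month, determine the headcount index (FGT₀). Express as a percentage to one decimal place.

1 of the 6 respondents have income below ₹7,950.
H = 1/6 = 16.7%.

16.7%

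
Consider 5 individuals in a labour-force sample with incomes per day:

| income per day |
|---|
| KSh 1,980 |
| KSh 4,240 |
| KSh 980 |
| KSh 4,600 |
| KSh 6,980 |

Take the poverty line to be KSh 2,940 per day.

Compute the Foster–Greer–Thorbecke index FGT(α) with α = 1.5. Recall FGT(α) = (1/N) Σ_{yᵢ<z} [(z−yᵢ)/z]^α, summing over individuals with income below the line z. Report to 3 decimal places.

Below the line: KSh 980, KSh 1,980 (q = 2 of N = 5).
Relative gaps: (2940−980)/2940 = 0.6667; (2940−1980)/2940 = 0.3265.
Raised to α = 1.5: 0.54433; 0.18659.
Sum = 0.730920; FGT(1.5) = 0.730920 / 5 = 0.146.

0.146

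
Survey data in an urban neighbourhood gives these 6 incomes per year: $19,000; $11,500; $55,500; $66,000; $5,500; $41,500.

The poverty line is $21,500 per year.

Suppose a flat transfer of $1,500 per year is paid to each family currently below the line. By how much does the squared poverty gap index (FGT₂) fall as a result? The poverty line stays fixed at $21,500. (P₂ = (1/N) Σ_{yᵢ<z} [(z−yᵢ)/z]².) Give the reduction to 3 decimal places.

0.028

Before: below the line — $5,500, $11,500, $19,000; squared poverty gap index (FGT₂) = 0.13061.
After the $1,500 transfer: below the line — $7,000, $13,000, $20,500; squared poverty gap index (FGT₂) = 0.10222.
Reduction = 0.13061 − 0.10222 = 0.028.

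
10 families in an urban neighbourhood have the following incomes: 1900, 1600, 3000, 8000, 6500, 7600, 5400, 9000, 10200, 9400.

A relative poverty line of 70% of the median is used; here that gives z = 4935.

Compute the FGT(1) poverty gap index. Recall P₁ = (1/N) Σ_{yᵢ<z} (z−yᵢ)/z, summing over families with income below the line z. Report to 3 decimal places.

0.168

Poor units: 1600, 1900, 3000 (q = 3 of N = 10).
Gap ratios (z−y)/z: (4935−1600)/4935 = 0.6758; (4935−1900)/4935 = 0.6150; (4935−3000)/4935 = 0.3921.
Sum of shortfalls = 1.682877; P₁ averages over all N: 1.682877 / 10 = 0.168.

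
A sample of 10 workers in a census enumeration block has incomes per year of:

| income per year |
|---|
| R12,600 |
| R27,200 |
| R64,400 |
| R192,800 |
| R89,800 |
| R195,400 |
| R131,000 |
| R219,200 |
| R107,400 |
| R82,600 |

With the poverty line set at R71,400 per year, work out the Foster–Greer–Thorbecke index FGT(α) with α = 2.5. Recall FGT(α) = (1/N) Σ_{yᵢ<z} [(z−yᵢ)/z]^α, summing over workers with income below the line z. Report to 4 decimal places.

0.0920

Poor units: R12,600, R27,200, R64,400 (q = 3 of N = 10).
Relative gaps: (71400−12600)/71400 = 0.8235; (71400−27200)/71400 = 0.6190; (71400−64400)/71400 = 0.0980.
Raised to α = 2.5: 0.61546; 0.30152; 0.00301.
Sum = 0.919982; FGT(2.5) = 0.919982 / 10 = 0.0920.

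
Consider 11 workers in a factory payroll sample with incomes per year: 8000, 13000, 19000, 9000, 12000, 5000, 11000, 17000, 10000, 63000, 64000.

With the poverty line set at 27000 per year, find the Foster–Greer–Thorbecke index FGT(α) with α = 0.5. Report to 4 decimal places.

Incomes under z: 5000, 8000, 9000, 10000, 11000, 12000, 13000, 17000, 19000 (q = 9 of N = 11).
Normalized shortfalls: (27000−5000)/27000 = 0.8148; (27000−8000)/27000 = 0.7037; (27000−9000)/27000 = 0.6667; (27000−10000)/27000 = 0.6296; (27000−11000)/27000 = 0.5926; (27000−12000)/27000 = 0.5556; (27000−13000)/27000 = 0.5185; (27000−17000)/27000 = 0.3704; (27000−19000)/27000 = 0.2963.
Raised to α = 0.5: 0.90267; 0.83887; 0.81650; 0.79349; 0.76980; 0.74536; 0.72008; 0.60858; 0.54433.
Sum = 6.739680; FGT(0.5) = 6.739680 / 11 = 0.6127.

0.6127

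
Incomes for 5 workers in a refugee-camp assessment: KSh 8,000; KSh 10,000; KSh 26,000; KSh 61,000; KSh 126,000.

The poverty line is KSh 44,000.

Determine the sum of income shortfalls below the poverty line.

KSh 88,000

Poor units: KSh 8,000, KSh 10,000, KSh 26,000 (q = 3 of N = 5).
Individual gaps: 44000−8000 = 36000; 44000−10000 = 34000; 44000−26000 = 18000.
Aggregate gap = KSh 88,000.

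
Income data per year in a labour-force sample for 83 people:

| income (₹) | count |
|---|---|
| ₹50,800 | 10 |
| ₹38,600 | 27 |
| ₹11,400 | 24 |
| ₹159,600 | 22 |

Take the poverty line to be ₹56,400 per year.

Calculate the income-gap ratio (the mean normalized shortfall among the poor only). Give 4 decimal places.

Below z: 24×₹11,400, 27×₹38,600, 10×₹50,800 (q = 61 of N = 83).
Shortfall ratios (z−y)/z: 0.7979 (×24), 0.3156 (×27), 0.0993 (×10); sum = 28.663121.
I averages over the q = 61 poor units only: 28.663121 / 61 = 0.4699.

0.4699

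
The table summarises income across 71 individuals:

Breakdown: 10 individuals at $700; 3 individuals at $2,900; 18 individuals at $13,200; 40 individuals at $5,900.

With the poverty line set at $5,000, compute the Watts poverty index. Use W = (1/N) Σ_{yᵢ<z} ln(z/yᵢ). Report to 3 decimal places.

0.300

Incomes under z: 10×$700, 3×$2,900 (q = 13 of N = 71).
ln(z/y) terms: ln(5000/700) = 1.9661 (×10); ln(5000/2900) = 0.5447 (×3).
W = 21.295310 / 71 = 0.300.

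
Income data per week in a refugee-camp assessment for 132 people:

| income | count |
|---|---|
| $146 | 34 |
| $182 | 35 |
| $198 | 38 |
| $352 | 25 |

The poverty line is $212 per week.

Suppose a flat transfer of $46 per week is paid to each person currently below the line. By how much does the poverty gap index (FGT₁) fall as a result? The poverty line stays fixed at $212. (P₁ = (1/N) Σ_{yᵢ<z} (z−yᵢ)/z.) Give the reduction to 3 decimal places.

0.112

Before: below the line — 34×$146, 35×$182, 38×$198; poverty gap index (FGT₁) = 0.13672.
After the $46 transfer: below the line — 34×$192; poverty gap index (FGT₁) = 0.02430.
Reduction = 0.13672 − 0.02430 = 0.112.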